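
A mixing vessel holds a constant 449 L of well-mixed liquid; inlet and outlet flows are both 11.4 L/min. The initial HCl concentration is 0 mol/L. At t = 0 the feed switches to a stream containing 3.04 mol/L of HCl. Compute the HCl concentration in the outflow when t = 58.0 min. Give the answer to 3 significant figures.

2.34 mol/L

Mass balance on the solute (V constant): V dC/dt = Q(C_in − C).
Rewrite as dC/dt + C/τ = C_in/τ, τ = V/Q = 39.386 min.
C approaches C_in exponentially: C(t) = C_in + (C₀ − C_in) e^(−t/τ).
C(58.0) = 3.04 + (0 − 3.04)·e^(−58.0/39.386) = 3.04 + (-3.0400)·0.22933 = 2.3428 mol/L.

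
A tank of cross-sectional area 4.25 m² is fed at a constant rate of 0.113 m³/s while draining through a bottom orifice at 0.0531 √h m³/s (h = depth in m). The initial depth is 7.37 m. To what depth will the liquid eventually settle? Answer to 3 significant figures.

Level balance: A dh/dt = 0.113 − 0.0531 √h. Setting dh/dt = 0:
Q_in = 0.0531 √h_ss ⇒ √h_ss = 0.113/0.0531 = 2.1281.
h_ss = 2.1281² = 4.5286 m. (Since h₀ = 7.37 m > h_ss, the level will fall toward this value.)

4.53 m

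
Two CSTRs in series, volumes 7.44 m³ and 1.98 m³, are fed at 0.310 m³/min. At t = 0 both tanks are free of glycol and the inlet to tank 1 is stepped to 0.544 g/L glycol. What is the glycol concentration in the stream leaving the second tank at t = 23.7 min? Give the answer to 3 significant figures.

0.273 g/L

Time constants: τᵢ = Vᵢ/Q for each well-mixed tank.
τ₁ = 7.44/0.310 = 24.000 min; τ₂ = 1.98/0.310 = 6.3871 min.
Tank 1: C₁ = C_in(1 − e^(−t/τ₁)). Tank 2 (τ₁ ≠ τ₂): C₂ = C_in[1 − (τ₁ e^(−t/τ₁) − τ₂ e^(−t/τ₂))/(τ₁ − τ₂)].
At t = 23.7: e^(−t/τ₁) = 0.37251, e^(−t/τ₂) = 0.024463.
C₂ = 0.544·[1 − (24.000·0.37251 − 6.3871·0.024463)/(17.613)] = 0.544·0.50128 = 0.27270 g/L.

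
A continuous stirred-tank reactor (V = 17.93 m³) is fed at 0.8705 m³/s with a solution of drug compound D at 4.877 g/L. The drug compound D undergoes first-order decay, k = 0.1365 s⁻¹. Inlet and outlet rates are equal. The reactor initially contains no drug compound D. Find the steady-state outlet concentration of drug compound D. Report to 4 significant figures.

Species balance: V dC/dt = Q C_in − Q C − k V C.
At steady state: 0 = Q C_in − (Q + kV) C_ss, so C_ss = Q C_in/(Q + kV).
C_ss = 0.8705·4.877/(0.8705 + 0.1365·17.93) = 4.24543/3.31794 = 1.27954 g/L.

1.280 g/L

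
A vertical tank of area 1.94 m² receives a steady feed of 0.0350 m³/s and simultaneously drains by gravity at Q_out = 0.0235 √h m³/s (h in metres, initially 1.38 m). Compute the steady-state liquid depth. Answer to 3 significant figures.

A dh/dt = Q_in − 0.0235 √h. Steady state requires inflow = outflow:
Q_in = 0.0235 √h_ss ⇒ √h_ss = 0.0350/0.0235 = 1.4894.
h_ss = 1.4894² = 2.2182 m. (Since h₀ = 1.38 m < h_ss, the level will rise toward this value.)

2.22 m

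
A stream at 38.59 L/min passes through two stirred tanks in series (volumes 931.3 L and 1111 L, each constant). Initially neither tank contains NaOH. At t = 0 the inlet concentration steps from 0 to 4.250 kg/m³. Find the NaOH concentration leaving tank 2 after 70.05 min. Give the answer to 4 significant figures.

3.153 kg/m³

Time constants: τᵢ = Vᵢ/Q for each well-mixed tank.
τ₁ = 931.3/38.59 = 24.1332 min; τ₂ = 1111/38.59 = 28.7898 min.
Tank 1: C₁ = C_in(1 − e^(−t/τ₁)). Tank 2 (τ₁ ≠ τ₂): C₂ = C_in[1 − (τ₁ e^(−t/τ₁) − τ₂ e^(−t/τ₂))/(τ₁ − τ₂)].
At t = 70.05: e^(−t/τ₁) = 0.0548781, e^(−t/τ₂) = 0.0877600.
C₂ = 4.250·[1 − (24.1332·0.0548781 − 28.7898·0.0877600)/(-4.65665)] = 4.250·0.741829 = 3.15277 kg/m³.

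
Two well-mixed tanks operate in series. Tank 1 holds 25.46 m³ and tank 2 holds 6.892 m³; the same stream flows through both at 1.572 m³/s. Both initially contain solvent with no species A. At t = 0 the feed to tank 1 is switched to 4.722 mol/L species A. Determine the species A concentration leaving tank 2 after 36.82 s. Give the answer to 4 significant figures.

4.056 mol/L

Each tank obeys Vᵢ dCᵢ/dt = Q(Cᵢ₋₁ − Cᵢ), so τᵢ = Vᵢ/Q.
τ₁ = 25.46/1.572 = 16.1959 s; τ₂ = 6.892/1.572 = 4.38422 s.
Solving the cascade with C₁(0)=C₂(0)=0 gives C₂(t) = C_in[1 − (τ₁ e^(−t/τ₁) − τ₂ e^(−t/τ₂))/(τ₁ − τ₂)].
At t = 36.82: e^(−t/τ₁) = 0.102960, e^(−t/τ₂) = 0.000225251.
C₂ = 4.722·[1 − (16.1959·0.102960 − 4.38422·0.000225251)/(11.8117)] = 4.722·0.858907 = 4.05576 mol/L.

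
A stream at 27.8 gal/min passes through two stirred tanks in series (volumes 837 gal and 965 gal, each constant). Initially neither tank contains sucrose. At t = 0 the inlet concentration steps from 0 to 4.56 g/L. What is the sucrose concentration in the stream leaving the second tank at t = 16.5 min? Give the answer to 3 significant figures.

Time constants: τᵢ = Vᵢ/Q for each well-mixed tank.
τ₁ = 837/27.8 = 30.108 min; τ₂ = 965/27.8 = 34.712 min.
Tank 1: C₁ = C_in(1 − e^(−t/τ₁)). Tank 2 (τ₁ ≠ τ₂): C₂ = C_in[1 − (τ₁ e^(−t/τ₁) − τ₂ e^(−t/τ₂))/(τ₁ − τ₂)].
At t = 16.5: e^(−t/τ₁) = 0.57809, e^(−t/τ₂) = 0.62168.
C₂ = 4.56·[1 − (30.108·0.57809 − 34.712·0.62168)/(-4.6043)] = 4.56·0.093304 = 0.42547 g/L.

0.425 g/L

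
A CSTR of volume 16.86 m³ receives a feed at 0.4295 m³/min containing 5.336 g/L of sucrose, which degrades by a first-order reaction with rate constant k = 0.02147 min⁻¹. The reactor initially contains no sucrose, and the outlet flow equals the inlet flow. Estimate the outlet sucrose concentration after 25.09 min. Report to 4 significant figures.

V dC/dt = Q(C_in − C) − k V C.
This is linear with rate a = Q/V + k = 0.0469445 min⁻¹.
C_ss = Q C_in/(Q + kV) = 2.89559 g/L; C(t) = C_ss + (C₀ − C_ss) e^(−a t).
C(25.09) = 2.89559 + (-2.89559)·e^(−0.0469445·25.09) = 2.89559 + (-2.89559)·0.307944 = 2.00391 g/L.

2.004 g/L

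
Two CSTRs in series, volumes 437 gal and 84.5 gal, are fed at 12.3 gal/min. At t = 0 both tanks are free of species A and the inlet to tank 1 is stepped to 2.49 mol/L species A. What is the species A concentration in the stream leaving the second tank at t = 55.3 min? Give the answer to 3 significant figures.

Time constants: τᵢ = Vᵢ/Q for each well-mixed tank.
τ₁ = 437/12.3 = 35.528 min; τ₂ = 84.5/12.3 = 6.8699 min.
Tank 1: C₁ = C_in(1 − e^(−t/τ₁)). Tank 2 (τ₁ ≠ τ₂): C₂ = C_in[1 − (τ₁ e^(−t/τ₁) − τ₂ e^(−t/τ₂))/(τ₁ − τ₂)].
At t = 55.3: e^(−t/τ₁) = 0.21087, e^(−t/τ₂) = 0.00031923.
C₂ = 2.49·[1 − (35.528·0.21087 − 6.8699·0.00031923)/(28.659)] = 2.49·0.73865 = 1.8392 mol/L.

1.84 mol/L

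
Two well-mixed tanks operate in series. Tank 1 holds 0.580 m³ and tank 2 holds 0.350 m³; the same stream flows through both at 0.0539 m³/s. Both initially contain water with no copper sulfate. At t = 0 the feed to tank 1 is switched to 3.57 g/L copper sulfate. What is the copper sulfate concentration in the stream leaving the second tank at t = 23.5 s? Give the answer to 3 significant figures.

2.70 g/L

Time constants: τᵢ = Vᵢ/Q for each well-mixed tank.
τ₁ = 0.580/0.0539 = 10.761 s; τ₂ = 0.350/0.0539 = 6.4935 s.
Solving the cascade with C₁(0)=C₂(0)=0 gives C₂(t) = C_in[1 − (τ₁ e^(−t/τ₁) − τ₂ e^(−t/τ₂))/(τ₁ − τ₂)].
At t = 23.5: e^(−t/τ₁) = 0.11260, e^(−t/τ₂) = 0.026809.
C₂ = 3.57·[1 − (10.761·0.11260 − 6.4935·0.026809)/(4.2672)] = 3.57·0.75684 = 2.7019 g/L.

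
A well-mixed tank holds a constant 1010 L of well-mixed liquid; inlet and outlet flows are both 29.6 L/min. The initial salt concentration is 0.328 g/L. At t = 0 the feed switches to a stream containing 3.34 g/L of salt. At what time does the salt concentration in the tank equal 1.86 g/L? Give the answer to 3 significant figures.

Species balance: V dC/dt = Q(C_in − C) ⇒ τ = V/Q = 34.122 min.
C(t) = C_in + (C₀ − C_in) e^(−t/τ). Set C = 1.86 and solve for t:
e^(−t/τ) = (C − C_in)/(C₀ − C_in) = (1.86 − 3.34)/(0.328 − 3.34) = 0.49137
t = −τ ln(…) = 34.122 × 0.71056 = 24.246 min.

24.2 min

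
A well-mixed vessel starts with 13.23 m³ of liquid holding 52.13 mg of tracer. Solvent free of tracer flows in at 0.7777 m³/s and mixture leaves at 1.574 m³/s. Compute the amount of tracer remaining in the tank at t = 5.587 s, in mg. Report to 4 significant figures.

23.19 mg

Let m(t) be the amount of tracer. Volume: V(t) = V₀ + (Q_in − Q_out) t = 13.23 − 0.796300 t; V(5.587) = 8.78107 m³.
No tracer enters, so dm/dt = −Q_out · (m/V).
dm/m = −Q_out dt/(V₀ − 0.796300 t); integrating gives ln(m/m₀) = −(Q_out/(Q_in−Q_out)) ln(V/V₀).
m = m₀ (V₀/V)^(Q_out/(Q_in−Q_out)) = 52.13 × (13.23/8.78107)^(-1.97664) = 23.1857 mg.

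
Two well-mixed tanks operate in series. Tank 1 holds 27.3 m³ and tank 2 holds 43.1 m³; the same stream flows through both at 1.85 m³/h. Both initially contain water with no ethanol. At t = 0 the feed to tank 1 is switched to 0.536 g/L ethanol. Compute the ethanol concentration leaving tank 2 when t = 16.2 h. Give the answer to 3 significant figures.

Species balance on tank i: dCᵢ/dt = (Cᵢ₋₁ − Cᵢ)/τᵢ with τᵢ = Vᵢ/Q.
τ₁ = 27.3/1.85 = 14.757 h; τ₂ = 43.1/1.85 = 23.297 h.
Tank 1: C₁ = C_in(1 − e^(−t/τ₁)). Tank 2 (τ₁ ≠ τ₂): C₂ = C_in[1 − (τ₁ e^(−t/τ₁) − τ₂ e^(−t/τ₂))/(τ₁ − τ₂)].
At t = 16.2: e^(−t/τ₁) = 0.33360, e^(−t/τ₂) = 0.49889.
C₂ = 0.536·[1 − (14.757·0.33360 − 23.297·0.49889)/(-8.5405)] = 0.536·0.21551 = 0.11551 g/L.

0.116 g/L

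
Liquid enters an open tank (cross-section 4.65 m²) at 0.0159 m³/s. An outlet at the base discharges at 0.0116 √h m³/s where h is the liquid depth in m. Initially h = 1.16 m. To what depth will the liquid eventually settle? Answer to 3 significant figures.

1.88 m

Volume balance on the tank: A dh/dt = Q_in − 0.0116 √h. At steady state dh/dt = 0:
Q_in = 0.0116 √h_ss ⇒ √h_ss = 0.0159/0.0116 = 1.3707.
h_ss = 1.3707² = 1.8788 m. (Since h₀ = 1.16 m < h_ss, the level will rise toward this value.)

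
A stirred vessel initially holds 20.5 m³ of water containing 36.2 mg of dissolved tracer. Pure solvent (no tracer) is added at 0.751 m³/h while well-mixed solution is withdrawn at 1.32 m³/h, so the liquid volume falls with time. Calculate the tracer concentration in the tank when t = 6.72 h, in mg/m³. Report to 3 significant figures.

1.34 mg/m³

Total volume: dV/dt = Q_in − Q_out = -0.56900 m³/h, so V(t) = 20.5 − 0.56900 t and V(6.72) = 16.676 m³.
No tracer enters, so dm/dt = −Q_out · (m/V).
dm/m = −Q_out dt/(V₀ − 0.56900 t); integrating gives ln(m/m₀) = −(Q_out/(Q_in−Q_out)) ln(V/V₀).
m = m₀ (V₀/V)^(Q_out/(Q_in−Q_out)) = 36.2 × (20.5/16.676)^(-2.3199) = 22.425 mg.
C = m/V = 22.425/16.676 = 1.3447 mg/m³.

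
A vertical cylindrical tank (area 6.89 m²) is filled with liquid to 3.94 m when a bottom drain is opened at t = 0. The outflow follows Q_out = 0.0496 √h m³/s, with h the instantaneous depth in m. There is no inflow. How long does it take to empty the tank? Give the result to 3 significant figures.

551 s

A dh/dt = −Q_out = −0.0496 √h.
Separate and integrate: 2(√h − √h₀) = −(0.0496/A) t.
Set h = 0: 2√h₀ = (0.0496/A) t_empty ⇒ t_empty = 2A√h₀/0.0496.
t_empty = 2·6.89·√3.94/0.0496 = 13.780·1.9849/0.0496 = 551.46 s.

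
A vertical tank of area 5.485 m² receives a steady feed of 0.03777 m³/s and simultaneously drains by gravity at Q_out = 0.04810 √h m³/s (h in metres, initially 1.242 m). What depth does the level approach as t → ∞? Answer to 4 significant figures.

0.6166 m

A dh/dt = Q_in − 0.04810 √h. Steady state requires inflow = outflow:
Q_in = 0.04810 √h_ss ⇒ √h_ss = 0.03777/0.04810 = 0.785239.
h_ss = 0.785239² = 0.616600 m. (Since h₀ = 1.242 m > h_ss, the level will fall toward this value.)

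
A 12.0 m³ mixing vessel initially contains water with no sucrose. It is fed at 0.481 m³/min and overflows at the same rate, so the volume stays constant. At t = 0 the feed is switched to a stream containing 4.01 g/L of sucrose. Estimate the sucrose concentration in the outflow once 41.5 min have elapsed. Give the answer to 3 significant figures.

3.25 g/L

Unsteady species balance (constant V, well mixed): V dC/dt = Q(C_in − C).
Time constant τ = V/Q = 12.0/0.481 = 24.948 min.
This is linear first-order; C(t) = C_in + (C₀ − C_in) e^(−t/τ).
C(41.5) = 4.01 + (0 − 4.01)·e^(−41.5/24.948) = 4.01 + (-4.0100)·0.18948 = 3.2502 g/L.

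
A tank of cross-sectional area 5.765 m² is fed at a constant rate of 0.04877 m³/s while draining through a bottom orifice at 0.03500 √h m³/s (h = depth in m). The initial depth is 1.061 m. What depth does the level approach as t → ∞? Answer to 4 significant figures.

Level balance: A dh/dt = 0.04877 − 0.03500 √h. Setting dh/dt = 0:
Q_in = 0.03500 √h_ss ⇒ √h_ss = 0.04877/0.03500 = 1.39343.
h_ss = 1.39343² = 1.94164 m. (Since h₀ = 1.061 m < h_ss, the level will rise toward this value.)

1.942 m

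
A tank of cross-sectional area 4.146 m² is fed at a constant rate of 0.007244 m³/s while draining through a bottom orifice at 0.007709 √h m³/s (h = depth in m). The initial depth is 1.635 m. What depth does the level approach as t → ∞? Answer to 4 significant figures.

0.8830 m

Accumulation of liquid (constant cross-section A): A dh/dt = Q_in − 0.007709 √h. At steady state dh/dt = 0:
Q_in = 0.007709 √h_ss ⇒ √h_ss = 0.007244/0.007709 = 0.939681.
h_ss = 0.939681² = 0.883000 m. (Since h₀ = 1.635 m > h_ss, the level will fall toward this value.)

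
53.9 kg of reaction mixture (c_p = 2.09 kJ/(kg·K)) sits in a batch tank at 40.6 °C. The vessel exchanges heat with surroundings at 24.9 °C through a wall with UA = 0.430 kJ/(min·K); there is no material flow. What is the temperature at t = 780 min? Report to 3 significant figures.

M c_p dT/dt = −UA(T − T_amb).
dT/dt = (T_ss − T)/τ with T_ss = T_amb = 24.900 °C, τ = M c_p/UA = 53.9·2.09/0.430 = 261.98 min.
This is linear first-order; T(t) = T_ss + (T₀ − T_ss) e^(−t/τ).
T(780) = 24.900 + (15.700)·0.050928 = 25.700 °C.

25.7 °C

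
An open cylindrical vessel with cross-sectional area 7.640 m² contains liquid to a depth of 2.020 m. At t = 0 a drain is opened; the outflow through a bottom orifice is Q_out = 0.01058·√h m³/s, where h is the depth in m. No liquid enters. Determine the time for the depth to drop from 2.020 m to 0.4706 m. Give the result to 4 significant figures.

Mass balance (ρ constant): A dh/dt = −0.01058 √h.
∫ h^(−1/2) dh = −(0.01058/A) ∫ dt, giving 2√h = 2√h₀ − (0.01058/A) t.
t = 2A(√h₀ − √h)/0.01058 = 2·7.640·(√2.020 − √0.4706)/0.01058
  = 15.2800 × (1.42127 − 0.686003) / 0.01058 = 1061.89 s.

1062 s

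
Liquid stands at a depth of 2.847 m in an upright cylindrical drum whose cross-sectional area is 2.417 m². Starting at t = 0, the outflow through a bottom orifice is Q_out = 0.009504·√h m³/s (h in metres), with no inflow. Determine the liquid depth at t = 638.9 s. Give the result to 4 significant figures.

A dh/dt = −Q_out = −0.009504 √h.
This is separable: 2 d(√h)/dt = −0.009504/A, so √h = √h₀ − (0.009504/(2A)) t.
√h = √2.847 − 0.009504·638.9/(2·2.417) = 1.68731 − 1.25612 = 0.431181.
h = 0.431181² = 0.185917 m.

0.1859 m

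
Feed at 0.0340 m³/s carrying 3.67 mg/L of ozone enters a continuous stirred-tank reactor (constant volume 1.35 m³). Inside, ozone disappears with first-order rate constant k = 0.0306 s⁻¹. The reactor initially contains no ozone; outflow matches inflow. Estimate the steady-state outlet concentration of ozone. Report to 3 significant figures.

1.66 mg/L

Species balance: V dC/dt = Q C_in − Q C − k V C.
Steady state (dC/dt = 0): C_ss = Q C_in/(Q + kV) = C_in/(1 + kV/Q).
C_ss = 0.0340·3.67/(0.0340 + 0.0306·1.35) = 0.12478/0.075310 = 1.6569 mg/L.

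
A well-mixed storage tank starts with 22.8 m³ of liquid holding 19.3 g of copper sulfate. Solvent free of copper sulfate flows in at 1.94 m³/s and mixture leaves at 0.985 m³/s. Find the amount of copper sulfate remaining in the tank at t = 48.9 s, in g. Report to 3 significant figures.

6.11 g

Let m(t) be the amount of copper sulfate. Volume: V(t) = V₀ + (Q_in − Q_out) t = 22.8 + 0.95500 t; V(48.9) = 69.499 m³.
No copper sulfate enters, so dm/dt = −Q_out · (m/V).
dm/m = −Q_out dt/(V₀ + 0.95500 t); integrating gives ln(m/m₀) = −(Q_out/(Q_in−Q_out)) ln(V/V₀).
m = m₀ (V₀/V)^(Q_out/(Q_in−Q_out)) = 19.3 × (22.8/69.499)^(1.0314) = 6.1137 g.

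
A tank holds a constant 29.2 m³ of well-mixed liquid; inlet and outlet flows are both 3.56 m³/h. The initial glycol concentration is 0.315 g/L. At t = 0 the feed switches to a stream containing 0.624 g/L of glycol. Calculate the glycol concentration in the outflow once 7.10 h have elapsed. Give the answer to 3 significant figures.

Mass balance on the solute (V constant): V dC/dt = Q(C_in − C).
So dC/dt = (C_in − C)/τ with τ = V/Q = 29.2/3.56 = 8.2022 h.
Solution: C(t) = C_in + (C₀ − C_in) e^(−t/τ).
C(7.10) = 0.624 + (0.315 − 0.624)·e^(−7.10/8.2022) = 0.624 + (-0.30900)·0.42079 = 0.49398 g/L.

0.494 g/L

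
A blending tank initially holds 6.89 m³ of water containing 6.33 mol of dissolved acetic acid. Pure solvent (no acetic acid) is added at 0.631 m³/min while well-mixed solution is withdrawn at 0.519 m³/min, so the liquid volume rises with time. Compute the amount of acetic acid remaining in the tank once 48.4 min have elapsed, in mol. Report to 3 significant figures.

Total volume: dV/dt = Q_in − Q_out = 0.11200 m³/min, so V(t) = 6.89 + 0.11200 t and V(48.4) = 12.311 m³.
No acetic acid enters, so dm/dt = −Q_out · (m/V).
Separate: dm/m = −Q_out dt/V(t) ⇒ ln(m/m₀) = −(Q_out/(Q_in−Q_out)) ln(V/V₀).
m = m₀ (V₀/V)^(Q_out/(Q_in−Q_out)) = 6.33 × (6.89/12.311)^(4.6339) = 0.42988 mol.

0.430 mol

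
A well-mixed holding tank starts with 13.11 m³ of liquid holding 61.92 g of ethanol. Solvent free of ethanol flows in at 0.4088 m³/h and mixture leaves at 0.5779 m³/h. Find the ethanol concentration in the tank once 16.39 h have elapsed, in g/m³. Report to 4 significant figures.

Total volume: dV/dt = Q_in − Q_out = -0.169100 m³/h, so V(t) = 13.11 − 0.169100 t and V(16.39) = 10.3385 m³.
Solute balance: dm/dt = 0 − Q_out C = −Q_out m/V(t).
dm/m = −Q_out dt/(V₀ − 0.169100 t); integrating gives ln(m/m₀) = −(Q_out/(Q_in−Q_out)) ln(V/V₀).
m = m₀ (V₀/V)^(Q_out/(Q_in−Q_out)) = 61.92 × (13.11/10.3385)^(-3.41750) = 27.4995 g.
C = m/V = 27.4995/10.3385 = 2.65993 g/m³.

2.660 g/m³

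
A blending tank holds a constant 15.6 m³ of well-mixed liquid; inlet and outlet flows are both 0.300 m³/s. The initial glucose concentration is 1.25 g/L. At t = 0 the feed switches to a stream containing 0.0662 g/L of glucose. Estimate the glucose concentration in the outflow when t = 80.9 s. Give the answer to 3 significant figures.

0.316 g/L

Transient balance on the dissolved component: V dC/dt = Q(C_in − C).
Time constant τ = V/Q = 15.6/0.300 = 52.000 s.
C approaches C_in exponentially: C(t) = C_in + (C₀ − C_in) e^(−t/τ).
C(80.9) = 0.0662 + (1.25 − 0.0662)·e^(−80.9/52.000) = 0.0662 + (1.1838)·0.21103 = 0.31601 g/L.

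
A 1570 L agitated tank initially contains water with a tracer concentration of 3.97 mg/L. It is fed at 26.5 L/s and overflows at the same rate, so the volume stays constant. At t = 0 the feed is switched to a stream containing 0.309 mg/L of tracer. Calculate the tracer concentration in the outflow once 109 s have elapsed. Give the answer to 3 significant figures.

0.891 mg/L

Unsteady species balance (constant V, well mixed): V dC/dt = Q(C_in − C).
So dC/dt = (C_in − C)/τ with τ = V/Q = 1570/26.5 = 59.245 s.
Integrating: C(t) = C_in + (C₀ − C_in) e^(−t/τ).
C(109) = 0.309 + (3.97 − 0.309)·e^(−109/59.245) = 0.309 + (3.6610)·0.15885 = 0.89054 mg/L.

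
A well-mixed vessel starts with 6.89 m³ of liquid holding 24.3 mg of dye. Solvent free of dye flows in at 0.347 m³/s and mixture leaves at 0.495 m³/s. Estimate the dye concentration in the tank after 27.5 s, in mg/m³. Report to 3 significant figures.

0.434 mg/m³

Total volume: dV/dt = Q_in − Q_out = -0.14800 m³/s, so V(t) = 6.89 − 0.14800 t and V(27.5) = 2.8200 m³.
Solute balance: dm/dt = 0 − Q_out C = −Q_out m/V(t).
dm/m = −Q_out dt/(V₀ − 0.14800 t); integrating gives ln(m/m₀) = −(Q_out/(Q_in−Q_out)) ln(V/V₀).
m = m₀ (V₀/V)^(Q_out/(Q_in−Q_out)) = 24.3 × (6.89/2.8200)^(-3.3446) = 1.2246 mg.
C = m/V = 1.2246/2.8200 = 0.43426 mg/m³.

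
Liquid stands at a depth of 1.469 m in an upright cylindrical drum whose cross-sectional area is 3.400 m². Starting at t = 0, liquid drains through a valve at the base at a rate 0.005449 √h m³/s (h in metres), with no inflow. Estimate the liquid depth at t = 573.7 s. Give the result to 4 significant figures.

A dh/dt = −Q_out = −0.005449 √h.
Separate and integrate: 2(√h − √h₀) = −(0.005449/A) t.
√h = √1.469 − 0.005449·573.7/(2·3.400) = 1.21202 − 0.459719 = 0.752304.
h = 0.752304² = 0.565961 m.

0.5660 m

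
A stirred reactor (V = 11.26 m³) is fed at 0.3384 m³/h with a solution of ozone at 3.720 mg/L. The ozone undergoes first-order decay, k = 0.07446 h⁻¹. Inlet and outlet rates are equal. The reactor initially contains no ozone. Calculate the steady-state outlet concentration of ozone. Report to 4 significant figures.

Species balance: V dC/dt = Q C_in − Q C − k V C.
At steady state: 0 = Q C_in − (Q + kV) C_ss, so C_ss = Q C_in/(Q + kV).
C_ss = 0.3384·3.720/(0.3384 + 0.07446·11.26) = 1.25885/1.17682 = 1.06970 mg/L.

1.070 mg/L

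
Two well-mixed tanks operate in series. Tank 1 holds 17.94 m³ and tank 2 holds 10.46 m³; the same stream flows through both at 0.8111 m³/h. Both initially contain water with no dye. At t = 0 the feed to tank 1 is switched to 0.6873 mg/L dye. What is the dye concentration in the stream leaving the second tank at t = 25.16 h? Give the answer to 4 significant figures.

Species balance on tank i: dCᵢ/dt = (Cᵢ₋₁ − Cᵢ)/τᵢ with τᵢ = Vᵢ/Q.
τ₁ = 17.94/0.8111 = 22.1181 h; τ₂ = 10.46/0.8111 = 12.8961 h.
Solving the cascade with C₁(0)=C₂(0)=0 gives C₂(t) = C_in[1 − (τ₁ e^(−t/τ₁) − τ₂ e^(−t/τ₂))/(τ₁ − τ₂)].
At t = 25.16: e^(−t/τ₁) = 0.320610, e^(−t/τ₂) = 0.142134.
C₂ = 0.6873·[1 − (22.1181·0.320610 − 12.8961·0.142134)/(9.22204)] = 0.6873·0.429810 = 0.295408 mg/L.

0.2954 mg/L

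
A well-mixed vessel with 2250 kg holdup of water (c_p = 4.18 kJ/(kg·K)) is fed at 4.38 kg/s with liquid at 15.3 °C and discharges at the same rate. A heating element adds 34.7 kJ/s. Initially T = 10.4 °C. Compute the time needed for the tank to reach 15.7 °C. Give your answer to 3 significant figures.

778 s

First-law balance (no shaft work): M c_p dT/dt = ṁ c_p (T_in − T) + 34.7.
τ = M/ṁ = 513.70 s; T_ss = T_in + Q̇/(ṁ c_p) = 17.195 °C.
T(t) = T_ss + (T₀ − T_ss) e^(−t/τ). Set T = 15.7:
e^(−t/τ) = (15.7 − 17.195)/(10.4 − 17.195) = 0.22005
t = −513.70 · ln(0.22005) = 777.69 s.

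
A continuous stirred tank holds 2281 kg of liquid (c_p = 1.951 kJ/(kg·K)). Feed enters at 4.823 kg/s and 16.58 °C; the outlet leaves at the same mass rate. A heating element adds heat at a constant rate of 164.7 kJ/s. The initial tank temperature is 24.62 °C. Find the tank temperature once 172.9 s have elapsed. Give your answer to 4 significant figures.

M c_p dT/dt = ṁ c_p (T_in − T) + Q̇.
Rearrange: dT/dt = (T_ss − T)/τ with τ = M/ṁ = 472.942 s and T_ss = T_in + Q̇/(ṁ c_p) = 34.0833 °C.
Solution: T(t) = T_ss + (T₀ − T_ss) e^(−t/τ).
T(172.9) = 34.0833 + (-9.46326)·e^(−172.9/472.942) = 34.0833 + (-9.46326)·0.693791 = 27.5177 °C.

27.52 °C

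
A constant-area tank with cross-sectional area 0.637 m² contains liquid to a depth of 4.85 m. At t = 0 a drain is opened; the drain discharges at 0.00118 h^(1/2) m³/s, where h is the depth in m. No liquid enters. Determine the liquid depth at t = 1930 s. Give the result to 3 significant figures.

0.172 m

With no inflow, A dh/dt = −0.00118 √h.
Separate and integrate: 2(√h − √h₀) = −(0.00118/A) t.
√h = √4.85 − 0.00118·1930/(2·0.637) = 2.2023 − 1.7876 = 0.41467.
h = 0.41467² = 0.17195 m.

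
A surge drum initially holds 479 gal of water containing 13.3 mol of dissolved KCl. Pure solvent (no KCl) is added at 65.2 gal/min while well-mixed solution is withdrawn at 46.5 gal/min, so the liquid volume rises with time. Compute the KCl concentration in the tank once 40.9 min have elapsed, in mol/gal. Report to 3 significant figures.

0.000997 mol/gal

Let m(t) be the amount of KCl. Volume: V(t) = V₀ + (Q_in − Q_out) t = 479 + 18.700 t; V(40.9) = 1243.8 gal.
Species balance (pure solvent in): dm/dt = −Q_out · m/V(t).
dm/m = −Q_out dt/(V₀ + 18.700 t); integrating gives ln(m/m₀) = −(Q_out/(Q_in−Q_out)) ln(V/V₀).
m = m₀ (V₀/V)^(Q_out/(Q_in−Q_out)) = 13.3 × (479/1243.8)^(2.4866) = 1.2397 mol.
C = m/V = 1.2397/1243.8 = 0.00099671 mol/gal.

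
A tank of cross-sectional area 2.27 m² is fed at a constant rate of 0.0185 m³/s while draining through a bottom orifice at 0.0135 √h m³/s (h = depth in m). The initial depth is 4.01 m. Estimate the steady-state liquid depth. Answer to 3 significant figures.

Accumulation of liquid (constant cross-section A): A dh/dt = Q_in − 0.0135 √h. At steady state dh/dt = 0:
Q_in = 0.0135 √h_ss ⇒ √h_ss = 0.0185/0.0135 = 1.3704.
h_ss = 1.3704² = 1.8779 m. (Since h₀ = 4.01 m > h_ss, the level will fall toward this value.)

1.88 m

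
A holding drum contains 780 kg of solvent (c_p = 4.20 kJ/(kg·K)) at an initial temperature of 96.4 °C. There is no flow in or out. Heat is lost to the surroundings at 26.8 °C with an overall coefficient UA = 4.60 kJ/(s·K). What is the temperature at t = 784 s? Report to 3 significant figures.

Lumped-capacitance energy balance: M c_p dT/dt = UA(T_amb − T).
dT/dt = (T_ss − T)/τ with T_ss = T_amb = 26.800 °C, τ = M c_p/UA = 780·4.20/4.60 = 712.17 s.
T approaches T_ss exponentially: T(t) = T_ss + (T₀ − T_ss) e^(−t/τ).
T(784) = 26.800 + (69.600)·0.33259 = 49.948 °C.

49.9 °C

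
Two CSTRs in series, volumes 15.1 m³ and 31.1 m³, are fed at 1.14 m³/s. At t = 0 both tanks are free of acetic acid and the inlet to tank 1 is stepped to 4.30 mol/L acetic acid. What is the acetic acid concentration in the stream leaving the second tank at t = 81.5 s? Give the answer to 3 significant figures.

3.89 mol/L

Time constants: τᵢ = Vᵢ/Q for each well-mixed tank.
τ₁ = 15.1/1.14 = 13.246 s; τ₂ = 31.1/1.14 = 27.281 s.
Tank 1: C₁ = C_in(1 − e^(−t/τ₁)). Tank 2 (τ₁ ≠ τ₂): C₂ = C_in[1 − (τ₁ e^(−t/τ₁) − τ₂ e^(−t/τ₂))/(τ₁ − τ₂)].
At t = 81.5: e^(−t/τ₁) = 0.0021271, e^(−t/τ₂) = 0.050415.
C₂ = 4.30·[1 − (13.246·0.0021271 − 27.281·0.050415)/(-14.035)] = 4.30·0.90401 = 3.8873 mol/L.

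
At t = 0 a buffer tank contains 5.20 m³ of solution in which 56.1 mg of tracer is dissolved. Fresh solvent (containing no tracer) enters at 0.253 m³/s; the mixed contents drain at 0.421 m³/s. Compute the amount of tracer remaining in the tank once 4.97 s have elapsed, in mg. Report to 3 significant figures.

Let m(t) be the amount of tracer. Volume: V(t) = V₀ + (Q_in − Q_out) t = 5.20 − 0.16800 t; V(4.97) = 4.3650 m³.
No tracer enters, so dm/dt = −Q_out · (m/V).
dm/m = −Q_out dt/(V₀ − 0.16800 t); integrating gives ln(m/m₀) = −(Q_out/(Q_in−Q_out)) ln(V/V₀).
m = m₀ (V₀/V)^(Q_out/(Q_in−Q_out)) = 56.1 × (5.20/4.3650)^(-2.5060) = 36.180 mg.

36.2 mg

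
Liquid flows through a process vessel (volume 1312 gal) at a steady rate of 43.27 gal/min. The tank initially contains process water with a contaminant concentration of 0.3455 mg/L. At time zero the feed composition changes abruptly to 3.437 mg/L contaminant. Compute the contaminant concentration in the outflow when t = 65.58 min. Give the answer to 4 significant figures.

Transient balance on the dissolved component: V dC/dt = Q(C_in − C).
Time constant τ = V/Q = 1312/43.27 = 30.3212 min.
Solution: C(t) = C_in + (C₀ − C_in) e^(−t/τ).
C(65.58) = 3.437 + (0.3455 − 3.437)·e^(−65.58/30.3212) = 3.437 + (-3.09150)·0.114998 = 3.08148 mg/L.

3.081 mg/L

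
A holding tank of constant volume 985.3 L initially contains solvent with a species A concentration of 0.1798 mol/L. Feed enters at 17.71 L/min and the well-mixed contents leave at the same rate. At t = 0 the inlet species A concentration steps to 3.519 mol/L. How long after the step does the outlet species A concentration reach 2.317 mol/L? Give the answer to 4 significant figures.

56.84 min

Species balance: V dC/dt = Q(C_in − C) ⇒ τ = V/Q = 55.6352 min.
C(t) = C_in + (C₀ − C_in) e^(−t/τ). Set C = 2.317 and solve for t:
e^(−t/τ) = (C − C_in)/(C₀ − C_in) = (2.317 − 3.519)/(0.1798 − 3.519) = 0.359966
t = −τ ln(…) = 55.6352 × 1.02174 = 56.8450 min.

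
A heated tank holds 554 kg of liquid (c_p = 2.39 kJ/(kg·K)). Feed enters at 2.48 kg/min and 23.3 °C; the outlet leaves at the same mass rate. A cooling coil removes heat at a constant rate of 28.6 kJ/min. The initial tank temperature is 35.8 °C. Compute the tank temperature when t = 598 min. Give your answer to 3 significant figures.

19.7 °C

Unsteady energy balance on the tank contents: M c_p dT/dt = ṁ c_p (T_in − T) − 28.6.
Rearrange: dT/dt = (T_ss − T)/τ with τ = M/ṁ = 223.39 min and T_ss = T_in − Q̇/(ṁ c_p) = 18.475 °C.
T approaches T_ss exponentially: T(t) = T_ss + (T₀ − T_ss) e^(−t/τ).
T(598) = 18.475 + (17.325)·e^(−598/223.39) = 18.475 + (17.325)·0.068771 = 19.666 °C.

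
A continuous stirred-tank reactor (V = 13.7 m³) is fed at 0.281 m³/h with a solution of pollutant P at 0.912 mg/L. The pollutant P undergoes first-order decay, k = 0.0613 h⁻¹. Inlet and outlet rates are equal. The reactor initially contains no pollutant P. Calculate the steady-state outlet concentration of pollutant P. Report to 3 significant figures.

0.229 mg/L

Species balance: V dC/dt = Q C_in − Q C − k V C.
At steady state: 0 = Q C_in − (Q + kV) C_ss, so C_ss = Q C_in/(Q + kV).
C_ss = 0.281·0.912/(0.281 + 0.0613·13.7) = 0.25627/1.1208 = 0.22865 mg/L.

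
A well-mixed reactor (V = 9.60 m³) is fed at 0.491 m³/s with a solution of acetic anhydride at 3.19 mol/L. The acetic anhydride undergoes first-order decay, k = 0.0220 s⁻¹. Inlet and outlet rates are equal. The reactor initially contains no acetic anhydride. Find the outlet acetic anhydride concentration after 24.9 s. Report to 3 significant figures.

1.87 mol/L

Accumulation = in − out − consumed: V dC/dt = Q C_in − Q C − k V C.
This is linear with rate a = Q/V + k = 0.073146 s⁻¹.
C_ss = Q C_in/(Q + kV) = 2.2305 mol/L; C(t) = C_ss + (C₀ − C_ss) e^(−a t).
C(24.9) = 2.2305 + (-2.2305)·e^(−0.073146·24.9) = 2.2305 + (-2.2305)·0.16181 = 1.8696 mol/L.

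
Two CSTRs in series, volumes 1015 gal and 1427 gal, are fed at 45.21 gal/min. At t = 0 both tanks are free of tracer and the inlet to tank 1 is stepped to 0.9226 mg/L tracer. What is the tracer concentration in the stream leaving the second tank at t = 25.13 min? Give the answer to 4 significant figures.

0.2233 mg/L

Each tank obeys Vᵢ dCᵢ/dt = Q(Cᵢ₋₁ − Cᵢ), so τᵢ = Vᵢ/Q.
τ₁ = 1015/45.21 = 22.4508 min; τ₂ = 1427/45.21 = 31.5638 min.
Tank 1: C₁ = C_in(1 − e^(−t/τ₁)). Tank 2 (τ₁ ≠ τ₂): C₂ = C_in[1 − (τ₁ e^(−t/τ₁) − τ₂ e^(−t/τ₂))/(τ₁ − τ₂)].
At t = 25.13: e^(−t/τ₁) = 0.326496, e^(−t/τ₂) = 0.451055.
C₂ = 0.9226·[1 − (22.4508·0.326496 − 31.5638·0.451055)/(-9.11303)] = 0.9226·0.242081 = 0.223344 mg/L.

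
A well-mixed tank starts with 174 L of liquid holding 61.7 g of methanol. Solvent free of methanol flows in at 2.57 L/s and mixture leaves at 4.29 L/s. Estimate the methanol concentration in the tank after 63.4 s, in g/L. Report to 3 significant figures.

Let m(t) be the amount of methanol. Volume: V(t) = V₀ + (Q_in − Q_out) t = 174 − 1.7200 t; V(63.4) = 64.952 L.
No methanol enters, so dm/dt = −Q_out · (m/V).
dm/m = −Q_out dt/(V₀ − 1.7200 t); integrating gives ln(m/m₀) = −(Q_out/(Q_in−Q_out)) ln(V/V₀).
m = m₀ (V₀/V)^(Q_out/(Q_in−Q_out)) = 61.7 × (174/64.952)^(-2.4942) = 5.2830 g.
C = m/V = 5.2830/64.952 = 0.081337 g/L.

0.0813 g/L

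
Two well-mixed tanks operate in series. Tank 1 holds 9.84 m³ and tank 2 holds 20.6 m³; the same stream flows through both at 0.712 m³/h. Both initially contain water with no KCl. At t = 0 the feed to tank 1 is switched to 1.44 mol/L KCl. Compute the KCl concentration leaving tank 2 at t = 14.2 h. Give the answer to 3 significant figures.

0.224 mol/L

Species balance on tank i: dCᵢ/dt = (Cᵢ₋₁ − Cᵢ)/τᵢ with τᵢ = Vᵢ/Q.
τ₁ = 9.84/0.712 = 13.820 h; τ₂ = 20.6/0.712 = 28.933 h.
Solving the cascade with C₁(0)=C₂(0)=0 gives C₂(t) = C_in[1 − (τ₁ e^(−t/τ₁) − τ₂ e^(−t/τ₂))/(τ₁ − τ₂)].
At t = 14.2: e^(−t/τ₁) = 0.35791, e^(−t/τ₂) = 0.61214.
C₂ = 1.44·[1 − (13.820·0.35791 − 28.933·0.61214)/(-15.112)] = 1.44·0.15537 = 0.22373 mol/L.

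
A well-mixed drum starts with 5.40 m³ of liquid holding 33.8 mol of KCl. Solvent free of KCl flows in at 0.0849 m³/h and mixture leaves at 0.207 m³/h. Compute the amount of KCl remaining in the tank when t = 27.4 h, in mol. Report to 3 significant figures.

Total volume: dV/dt = Q_in − Q_out = -0.12210 m³/h, so V(t) = 5.40 − 0.12210 t and V(27.4) = 2.0545 m³.
Solute balance: dm/dt = 0 − Q_out C = −Q_out m/V(t).
dm/m = −Q_out dt/(V₀ − 0.12210 t); integrating gives ln(m/m₀) = −(Q_out/(Q_in−Q_out)) ln(V/V₀).
m = m₀ (V₀/V)^(Q_out/(Q_in−Q_out)) = 33.8 × (5.40/2.0545)^(-1.6953) = 6.5674 mol.

6.57 mol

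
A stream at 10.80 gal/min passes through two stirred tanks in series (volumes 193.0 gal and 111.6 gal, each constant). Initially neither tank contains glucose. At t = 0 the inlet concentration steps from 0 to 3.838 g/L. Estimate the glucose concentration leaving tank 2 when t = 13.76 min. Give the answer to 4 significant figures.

1.014 g/L

Time constants: τᵢ = Vᵢ/Q for each well-mixed tank.
τ₁ = 193.0/10.80 = 17.8704 min; τ₂ = 111.6/10.80 = 10.3333 min.
Tank 1: C₁ = C_in(1 − e^(−t/τ₁)). Tank 2 (τ₁ ≠ τ₂): C₂ = C_in[1 − (τ₁ e^(−t/τ₁) − τ₂ e^(−t/τ₂))/(τ₁ − τ₂)].
At t = 13.76: e^(−t/τ₁) = 0.463018, e^(−t/τ₂) = 0.264051.
C₂ = 3.838·[1 − (17.8704·0.463018 − 10.3333·0.264051)/(7.53704)] = 3.838·0.264197 = 1.01399 g/L.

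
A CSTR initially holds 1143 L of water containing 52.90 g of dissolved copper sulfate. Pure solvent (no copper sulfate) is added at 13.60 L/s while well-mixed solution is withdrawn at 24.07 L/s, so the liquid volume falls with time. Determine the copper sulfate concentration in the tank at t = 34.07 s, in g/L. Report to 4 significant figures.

Total volume: dV/dt = Q_in − Q_out = -10.4700 L/s, so V(t) = 1143 − 10.4700 t and V(34.07) = 786.287 L.
No copper sulfate enters, so dm/dt = −Q_out · (m/V).
Separate: dm/m = −Q_out dt/V(t) ⇒ ln(m/m₀) = −(Q_out/(Q_in−Q_out)) ln(V/V₀).
m = m₀ (V₀/V)^(Q_out/(Q_in−Q_out)) = 52.90 × (1143/786.287)^(-2.29895) = 22.3850 g.
C = m/V = 22.3850/786.287 = 0.0284692 g/L.

0.02847 g/L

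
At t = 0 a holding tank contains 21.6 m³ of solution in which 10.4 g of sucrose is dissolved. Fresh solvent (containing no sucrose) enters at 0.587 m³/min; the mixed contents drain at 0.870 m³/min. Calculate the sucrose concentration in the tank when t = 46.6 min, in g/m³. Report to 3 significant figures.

Let m(t) be the amount of sucrose. Volume: V(t) = V₀ + (Q_in − Q_out) t = 21.6 − 0.28300 t; V(46.6) = 8.4122 m³.
Species balance (pure solvent in): dm/dt = −Q_out · m/V(t).
dm/m = −Q_out dt/(V₀ − 0.28300 t); integrating gives ln(m/m₀) = −(Q_out/(Q_in−Q_out)) ln(V/V₀).
m = m₀ (V₀/V)^(Q_out/(Q_in−Q_out)) = 10.4 × (21.6/8.4122)^(-3.0742) = 0.57281 g.
C = m/V = 0.57281/8.4122 = 0.068093 g/m³.

0.0681 g/m³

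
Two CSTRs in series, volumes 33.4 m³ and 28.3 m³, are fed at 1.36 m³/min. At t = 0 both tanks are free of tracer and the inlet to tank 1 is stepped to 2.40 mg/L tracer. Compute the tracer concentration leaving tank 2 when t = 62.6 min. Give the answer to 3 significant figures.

1.83 mg/L

Time constants: τᵢ = Vᵢ/Q for each well-mixed tank.
τ₁ = 33.4/1.36 = 24.559 min; τ₂ = 28.3/1.36 = 20.809 min.
Solving the cascade with C₁(0)=C₂(0)=0 gives C₂(t) = C_in[1 − (τ₁ e^(−t/τ₁) − τ₂ e^(−t/τ₂))/(τ₁ − τ₂)].
At t = 62.6: e^(−t/τ₁) = 0.078161, e^(−t/τ₂) = 0.049374.
C₂ = 2.40·[1 − (24.559·0.078161 − 20.809·0.049374)/(3.7500)] = 2.40·0.76210 = 1.8290 mg/L.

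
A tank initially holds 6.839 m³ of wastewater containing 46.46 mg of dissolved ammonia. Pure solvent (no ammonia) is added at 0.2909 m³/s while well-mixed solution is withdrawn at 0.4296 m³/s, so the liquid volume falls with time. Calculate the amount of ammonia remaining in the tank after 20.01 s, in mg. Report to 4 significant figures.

Total volume: dV/dt = Q_in − Q_out = -0.138700 m³/s, so V(t) = 6.839 − 0.138700 t and V(20.01) = 4.06361 m³.
Solute balance: dm/dt = 0 − Q_out C = −Q_out m/V(t).
Separate: dm/m = −Q_out dt/V(t) ⇒ ln(m/m₀) = −(Q_out/(Q_in−Q_out)) ln(V/V₀).
m = m₀ (V₀/V)^(Q_out/(Q_in−Q_out)) = 46.46 × (6.839/4.06361)^(-3.09733) = 9.26475 mg.

9.265 mg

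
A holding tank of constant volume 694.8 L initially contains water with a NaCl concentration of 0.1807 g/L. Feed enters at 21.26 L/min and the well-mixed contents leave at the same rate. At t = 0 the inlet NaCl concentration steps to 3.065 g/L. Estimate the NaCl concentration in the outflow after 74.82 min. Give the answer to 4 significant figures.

Transient balance on the dissolved component: V dC/dt = Q(C_in − C).
Time constant τ = V/Q = 694.8/21.26 = 32.6811 min.
C approaches C_in exponentially: C(t) = C_in + (C₀ − C_in) e^(−t/τ).
C(74.82) = 3.065 + (0.1807 − 3.065)·e^(−74.82/32.6811) = 3.065 + (-2.88430)·0.101328 = 2.77274 g/L.

2.773 g/L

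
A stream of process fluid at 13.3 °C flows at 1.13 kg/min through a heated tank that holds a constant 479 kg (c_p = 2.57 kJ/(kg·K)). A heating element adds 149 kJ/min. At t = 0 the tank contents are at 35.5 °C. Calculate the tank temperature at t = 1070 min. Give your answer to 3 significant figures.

Heat balance on the well-mixed liquid: M c_p dT/dt = ṁ c_p (T_in − T) + 149.
τ = M/ṁ = 423.89 min; T_ss = T_in + Q̇/(ṁ c_p) = 13.3 + 149/(1.13·2.57) = 64.607 °C.
Solution: T(t) = T_ss + (T₀ − T_ss) e^(−t/τ).
T(1070) = 64.607 + (-29.107)·e^(−1070/423.89) = 64.607 + (-29.107)·0.080121 = 62.275 °C.

62.3 °C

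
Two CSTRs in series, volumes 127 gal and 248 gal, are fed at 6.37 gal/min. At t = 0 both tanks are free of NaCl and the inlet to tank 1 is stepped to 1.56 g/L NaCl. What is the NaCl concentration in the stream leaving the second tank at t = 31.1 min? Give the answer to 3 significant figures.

0.466 g/L

Each tank obeys Vᵢ dCᵢ/dt = Q(Cᵢ₋₁ − Cᵢ), so τᵢ = Vᵢ/Q.
τ₁ = 127/6.37 = 19.937 min; τ₂ = 248/6.37 = 38.932 min.
Tank 1: C₁ = C_in(1 − e^(−t/τ₁)). Tank 2 (τ₁ ≠ τ₂): C₂ = C_in[1 − (τ₁ e^(−t/τ₁) − τ₂ e^(−t/τ₂))/(τ₁ − τ₂)].
At t = 31.1: e^(−t/τ₁) = 0.21016, e^(−t/τ₂) = 0.44986.
C₂ = 1.56·[1 − (19.937·0.21016 − 38.932·0.44986)/(-18.995)] = 1.56·0.29855 = 0.46574 g/L.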